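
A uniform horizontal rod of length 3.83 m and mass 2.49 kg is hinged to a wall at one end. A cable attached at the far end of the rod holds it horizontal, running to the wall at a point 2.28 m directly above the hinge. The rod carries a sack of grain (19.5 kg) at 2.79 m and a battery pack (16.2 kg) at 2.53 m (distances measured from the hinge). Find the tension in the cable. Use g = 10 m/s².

About the hinge:
Beam weight: 2.49 × 10 = 24.9 N down at 1.915 m → arm 1.915 m, τ = 24.9 × 1.915 = 47.68 N·m clockwise.
Sack of grain: 19.5 × 10 = 195 N down at 2.79 m → arm 2.79 m, τ = 195 × 2.79 = 544 N·m clockwise.
Battery pack: 16.2 × 10 = 162 N down at 2.53 m → arm 2.53 m, τ = 162 × 2.53 = 409.9 N·m clockwise.
Total clockwise load moment = 1002 N·m.
The cable tension T acts at 3.83 m; only its component perpendicular to the rod, T sinθ, produces torque. sinθ = h/√(h²+d²) = 2.28/√(2.28²+3.83²) = 0.5115.
Setting net torque to zero: T × 3.83 × 0.5115 = 1002 → T = 1002 / 1.959 = 511 N.

T ≈ 511 N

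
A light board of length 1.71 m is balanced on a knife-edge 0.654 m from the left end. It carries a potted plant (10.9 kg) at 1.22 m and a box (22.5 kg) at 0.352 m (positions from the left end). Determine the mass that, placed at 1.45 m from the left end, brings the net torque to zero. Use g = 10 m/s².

m ≈ 0.786 kg

Take moments about the knife-edge (at 0.654 m from the left end).
Potted plant: 10.9 × 10 = 109 N down at 1.22 m → arm 0.566 m, τ = 109 × 0.566 = 61.69 N·m clockwise.
Box: 22.5 × 10 = 225 N down at 0.352 m → arm 0.302 m, τ = 225 × 0.302 = 67.95 N·m counterclockwise.
Net moment of known loads = 6.26 N·m counterclockwise.
An unknown mass m at 1.45 m has arm 0.796 m; its moment is m·g·0.796 clockwise.
Setting net torque to zero: m × 10 × 0.796 = 6.26 → m = 6.26 / (10 × 0.796) = 0.786 kg.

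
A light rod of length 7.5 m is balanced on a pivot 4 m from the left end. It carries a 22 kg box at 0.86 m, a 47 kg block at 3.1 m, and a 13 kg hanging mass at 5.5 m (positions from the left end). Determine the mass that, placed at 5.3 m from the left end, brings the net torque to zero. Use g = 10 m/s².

m ≈ 70.7 kg

About the pivot (at 4 m from the left end):
Box: 22 × 10 = 220 N down at 0.86 m → arm 3.14 m, τ = 220 × 3.14 = 690.8 N·m counterclockwise.
Block: 47 × 10 = 470 N down at 3.1 m → arm 0.9 m, τ = 470 × 0.9 = 423 N·m counterclockwise.
Hanging mass: 13 × 10 = 130 N down at 5.5 m → arm 1.5 m, τ = 130 × 1.5 = 195 N·m clockwise.
Net moment of known loads = 918.8 N·m counterclockwise.
An unknown mass m at 5.3 m has arm 1.3 m; its moment is m·g·1.3 clockwise.
Balancing moments: m × 10 × 1.3 = 918.8, giving m = 918.8 / (10 × 1.3) = 70.7 kg.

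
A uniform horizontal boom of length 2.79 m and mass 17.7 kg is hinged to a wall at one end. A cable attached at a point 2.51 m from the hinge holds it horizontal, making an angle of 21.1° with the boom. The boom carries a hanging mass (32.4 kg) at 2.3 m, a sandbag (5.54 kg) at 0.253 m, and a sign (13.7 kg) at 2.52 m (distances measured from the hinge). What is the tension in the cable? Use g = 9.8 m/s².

About the hinge:
Beam weight: 17.7 × 9.8 = 173.5 N down at 1.395 m → arm 1.395 m, τ = 173.5 × 1.395 = 242 N·m clockwise.
Hanging mass: 32.4 × 9.8 = 317.5 N down at 2.3 m → arm 2.3 m, τ = 317.5 × 2.3 = 730.2 N·m clockwise.
Sandbag: 5.54 × 9.8 = 54.29 N down at 0.253 m → arm 0.253 m, τ = 54.29 × 0.253 = 13.74 N·m clockwise.
Sign: 13.7 × 9.8 = 134.3 N down at 2.52 m → arm 2.52 m, τ = 134.3 × 2.52 = 338.4 N·m clockwise.
Total clockwise load moment = 1324 N·m.
The cable tension T acts at 2.51 m; only its component perpendicular to the boom, T sinθ, produces torque. sin 21.1° = 0.36.
Setting net torque to zero: T × 2.51 × 0.36 = 1324 → T = 1324 / 0.9036 = 1470 N.

T ≈ 1470 N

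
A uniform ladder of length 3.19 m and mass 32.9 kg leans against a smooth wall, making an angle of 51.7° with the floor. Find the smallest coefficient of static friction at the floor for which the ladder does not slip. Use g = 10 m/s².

μ_min ≈ 0.395

Taking torques about the foot of the ladder:
Ladder weight 32.9×10 = 329 N acts at 1.595 m along the ladder; its horizontal arm is 1.595·cos51.7° = 0.9885 m → τ = 325.2 N·m clockwise.
Wall normal N acts horizontally at the top; its moment arm is the height L sinθ = 3.19·sin51.7° = 2.503 m, counterclockwise.
Setting net torque to zero: N × 2.503 = 325.2 → N = 129.9 N.
ΣFx = 0 ⇒ f = N_wall = 129.9 N. ΣFy = 0 ⇒ N_floor = 329 N.
μ_min = f / N_floor = 129.9 / 329 = 0.395.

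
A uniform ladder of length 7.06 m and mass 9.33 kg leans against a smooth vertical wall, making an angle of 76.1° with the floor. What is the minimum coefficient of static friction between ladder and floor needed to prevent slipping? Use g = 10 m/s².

μ_min ≈ 0.124

Choose the foot of the ladder as the axis so the floor normal and friction both act there and drop out.
Ladder weight 9.33×10 = 93.3 N acts at 3.53 m along the ladder; its horizontal arm is 3.53·cos76.1° = 0.848 m → τ = 79.12 N·m clockwise.
Wall normal N acts horizontally at the top; its moment arm is the height L sinθ = 7.06·sin76.1° = 6.853 m, counterclockwise.
Στ = 0 ⇒ N × 6.853 = 79.12 ⇒ N = 11.55 N.
ΣFx = 0 ⇒ f = N_wall = 11.55 N. ΣFy = 0 ⇒ N_floor = 93.3 N.
μ_min = f / N_floor = 11.55 / 93.3 = 0.124.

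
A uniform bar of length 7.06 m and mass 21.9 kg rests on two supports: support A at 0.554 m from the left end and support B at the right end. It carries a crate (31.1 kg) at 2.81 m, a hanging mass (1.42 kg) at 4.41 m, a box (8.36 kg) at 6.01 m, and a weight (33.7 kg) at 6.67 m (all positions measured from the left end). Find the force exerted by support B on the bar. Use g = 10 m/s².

R_B ≈ 603 N

Sum moments about support A (its reaction then has zero moment arm).
Beam weight: 21.9 × 10 = 219 N down at 3.53 m → arm 2.976 m, τ = 219 × 2.976 = 651.7 N·m clockwise.
Crate: 31.1 × 10 = 311 N down at 2.81 m → arm 2.256 m, τ = 311 × 2.256 = 701.6 N·m clockwise.
Hanging mass: 1.42 × 10 = 14.2 N down at 4.41 m → arm 3.856 m, τ = 14.2 × 3.856 = 54.76 N·m clockwise.
Box: 8.36 × 10 = 83.6 N down at 6.01 m → arm 5.456 m, τ = 83.6 × 5.456 = 456.1 N·m clockwise.
Weight: 33.7 × 10 = 337 N down at 6.67 m → arm 6.116 m, τ = 337 × 6.116 = 2061 N·m clockwise.
Net load moment about support A = 3925 N·m clockwise.
Reaction R at support B is upward at 7.06 m, arm 6.506 m → moment R × 6.506 counterclockwise.
Στ = 0 ⇒ R × 6.506 = 3925 ⇒ R = 603 N.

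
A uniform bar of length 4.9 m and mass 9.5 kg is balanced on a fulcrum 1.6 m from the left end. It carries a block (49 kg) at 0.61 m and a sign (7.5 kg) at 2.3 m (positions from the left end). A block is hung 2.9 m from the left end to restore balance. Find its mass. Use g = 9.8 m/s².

m ≈ 27.1 kg

Take moments about the fulcrum (at 1.6 m from the left end).
Beam weight: 9.5 × 9.8 = 93.1 N down at 2.45 m → arm 0.85 m, τ = 93.1 × 0.85 = 79.13 N·m clockwise.
Block: 49 × 9.8 = 480.2 N down at 0.61 m → arm 0.99 m, τ = 480.2 × 0.99 = 475.4 N·m counterclockwise.
Sign: 7.5 × 9.8 = 73.5 N down at 2.3 m → arm 0.7 m, τ = 73.5 × 0.7 = 51.45 N·m clockwise.
Net moment of known loads = 344.8 N·m counterclockwise.
An unknown mass m at 2.9 m has arm 1.3 m; its moment is m·g·1.3 clockwise.
Balancing moments: m × 9.8 × 1.3 = 344.8, giving m = 344.8 / (9.8 × 1.3) = 27.1 kg.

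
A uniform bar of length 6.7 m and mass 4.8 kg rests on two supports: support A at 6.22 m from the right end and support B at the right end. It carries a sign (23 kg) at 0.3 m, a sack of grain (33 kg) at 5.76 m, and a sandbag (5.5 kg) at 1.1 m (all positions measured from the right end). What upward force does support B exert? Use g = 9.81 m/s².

Taking torques about support A:
Beam weight: 4.8 × 9.81 = 47.09 N down at 3.35 m → arm 2.87 m, τ = 47.09 × 2.87 = 135.1 N·m clockwise.
Sign: 23 × 9.81 = 225.6 N down at 0.3 m → arm 5.92 m, τ = 225.6 × 5.92 = 1336 N·m clockwise.
Sack of grain: 33 × 9.81 = 323.7 N down at 5.76 m → arm 0.46 m, τ = 323.7 × 0.46 = 148.9 N·m clockwise.
Sandbag: 5.5 × 9.81 = 53.96 N down at 1.1 m → arm 5.12 m, τ = 53.96 × 5.12 = 276.3 N·m clockwise.
Net load moment about support A = 1896 N·m clockwise.
Reaction R at support B is upward at 0 m, arm 6.22 m → moment R × 6.22 counterclockwise.
For rotational equilibrium, R × 6.22 = 1896, so R = 305 N.

R_B ≈ 305 N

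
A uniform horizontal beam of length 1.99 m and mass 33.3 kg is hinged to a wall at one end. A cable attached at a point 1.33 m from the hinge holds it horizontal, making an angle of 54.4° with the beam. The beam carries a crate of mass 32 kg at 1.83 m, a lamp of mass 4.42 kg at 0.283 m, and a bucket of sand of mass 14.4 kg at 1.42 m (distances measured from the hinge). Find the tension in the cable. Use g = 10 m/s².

T ≈ 1050 N

Taking torques about the hinge:
Beam weight: 33.3 × 10 = 333 N down at 0.995 m → arm 0.995 m, τ = 333 × 0.995 = 331.3 N·m clockwise.
Crate: 32 × 10 = 320 N down at 1.83 m → arm 1.83 m, τ = 320 × 1.83 = 585.6 N·m clockwise.
Lamp: 4.42 × 10 = 44.2 N down at 0.283 m → arm 0.283 m, τ = 44.2 × 0.283 = 12.51 N·m clockwise.
Bucket of sand: 14.4 × 10 = 144 N down at 1.42 m → arm 1.42 m, τ = 144 × 1.42 = 204.5 N·m clockwise.
Total clockwise load moment = 1134 N·m.
The cable tension T acts at 1.33 m; only its component perpendicular to the beam, T sinθ, produces torque. sin 54.4° = 0.8131.
Στ = 0 ⇒ T × 1.33 × 0.8131 = 1134 ⇒ T = 1134 / 1.081 = 1050 N.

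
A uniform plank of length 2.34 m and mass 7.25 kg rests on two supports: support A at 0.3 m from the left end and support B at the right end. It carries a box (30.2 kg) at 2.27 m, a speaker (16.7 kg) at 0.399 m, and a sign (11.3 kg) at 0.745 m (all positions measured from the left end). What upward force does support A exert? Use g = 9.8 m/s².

Choose support B as the axis so its reaction then has zero moment arm.
Beam weight: 7.25 × 9.8 = 71.05 N down at 1.17 m → arm 1.17 m, τ = 71.05 × 1.17 = 83.13 N·m counterclockwise.
Box: 30.2 × 9.8 = 296 N down at 2.27 m → arm 0.07 m, τ = 296 × 0.07 = 20.72 N·m counterclockwise.
Speaker: 16.7 × 9.8 = 163.7 N down at 0.399 m → arm 1.941 m, τ = 163.7 × 1.941 = 317.7 N·m counterclockwise.
Sign: 11.3 × 9.8 = 110.7 N down at 0.745 m → arm 1.595 m, τ = 110.7 × 1.595 = 176.6 N·m counterclockwise.
Net load moment about support B = 598.1 N·m counterclockwise.
Reaction R at support A is upward at 0.3 m, arm 2.04 m → moment R × 2.04 clockwise.
For rotational equilibrium, R × 2.04 = 598.1, so R = 293 N.

R_A ≈ 293 N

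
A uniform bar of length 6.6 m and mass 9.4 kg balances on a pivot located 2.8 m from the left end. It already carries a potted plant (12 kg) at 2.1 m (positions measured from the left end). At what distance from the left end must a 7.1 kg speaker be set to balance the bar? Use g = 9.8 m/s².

x ≈ 3.32 m from the left end

Take moments about the pivot (at 2.8 m from the left end).
Beam weight: 9.4 × 9.8 = 92.12 N down at 3.3 m → arm 0.5 m, τ = 92.12 × 0.5 = 46.06 N·m clockwise.
Potted plant: 12 × 9.8 = 117.6 N down at 2.1 m → arm 0.7 m, τ = 117.6 × 0.7 = 82.32 N·m counterclockwise.
Net moment of existing loads = 36.26 N·m counterclockwise.
The speaker weighs 7.1 × 9.8 = 69.58 N and must supply an equal clockwise moment, so its lever arm about the pivot is 36.26 / 69.58 = 0.521 m.
That puts it at 2.8 + 0.521 = 3.32 m from the left end.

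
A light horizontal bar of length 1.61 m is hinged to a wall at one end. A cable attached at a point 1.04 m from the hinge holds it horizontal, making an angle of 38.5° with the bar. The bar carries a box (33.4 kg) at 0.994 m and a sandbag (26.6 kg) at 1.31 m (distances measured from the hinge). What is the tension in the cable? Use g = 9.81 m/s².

Choose the hinge as the axis so the unknown hinge reaction has zero arm there.
Box: 33.4 × 9.81 = 327.7 N down at 0.994 m → arm 0.994 m, τ = 327.7 × 0.994 = 325.7 N·m clockwise.
Sandbag: 26.6 × 9.81 = 260.9 N down at 1.31 m → arm 1.31 m, τ = 260.9 × 1.31 = 341.8 N·m clockwise.
Total clockwise load moment = 667.5 N·m.
The cable tension T acts at 1.04 m; only its component perpendicular to the bar, T sinθ, produces torque. sin 38.5° = 0.6225.
For rotational equilibrium, T × 1.04 × 0.6225 = 667.5, so T = 667.5 / 0.6474 = 1030 N.

T ≈ 1030 N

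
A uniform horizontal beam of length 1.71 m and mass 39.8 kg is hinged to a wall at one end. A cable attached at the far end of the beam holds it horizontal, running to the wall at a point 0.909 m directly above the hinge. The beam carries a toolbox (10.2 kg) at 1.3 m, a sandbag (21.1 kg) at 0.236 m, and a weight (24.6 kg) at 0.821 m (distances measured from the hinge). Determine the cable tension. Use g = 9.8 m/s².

T ≈ 885 N

Take moments about the hinge.
Beam weight: 39.8 × 9.8 = 390 N down at 0.855 m → arm 0.855 m, τ = 390 × 0.855 = 333.4 N·m clockwise.
Toolbox: 10.2 × 9.8 = 99.96 N down at 1.3 m → arm 1.3 m, τ = 99.96 × 1.3 = 129.9 N·m clockwise.
Sandbag: 21.1 × 9.8 = 206.8 N down at 0.236 m → arm 0.236 m, τ = 206.8 × 0.236 = 48.8 N·m clockwise.
Weight: 24.6 × 9.8 = 241.1 N down at 0.821 m → arm 0.821 m, τ = 241.1 × 0.821 = 197.9 N·m clockwise.
Total clockwise load moment = 710 N·m.
The cable tension T acts at 1.71 m; only its component perpendicular to the beam, T sinθ, produces torque. sinθ = h/√(h²+d²) = 0.909/√(0.909²+1.71²) = 0.4694.
Balancing moments: T × 1.71 × 0.4694 = 710, giving T = 710 / 0.8027 = 885 N.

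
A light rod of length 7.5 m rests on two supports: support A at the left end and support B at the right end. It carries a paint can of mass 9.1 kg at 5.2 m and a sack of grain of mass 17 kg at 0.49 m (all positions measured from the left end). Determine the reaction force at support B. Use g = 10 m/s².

R_B ≈ 74.2 N

Choose support A as the axis so its reaction then has zero moment arm.
Paint can: 9.1 × 10 = 91 N down at 5.2 m → arm 5.2 m, τ = 91 × 5.2 = 473.2 N·m clockwise.
Sack of grain: 17 × 10 = 170 N down at 0.49 m → arm 0.49 m, τ = 170 × 0.49 = 83.3 N·m clockwise.
Net load moment about support A = 556.5 N·m clockwise.
Reaction R at support B is upward at 7.5 m, arm 7.5 m → moment R × 7.5 counterclockwise.
Balancing moments: R × 7.5 = 556.5, giving R = 74.2 N.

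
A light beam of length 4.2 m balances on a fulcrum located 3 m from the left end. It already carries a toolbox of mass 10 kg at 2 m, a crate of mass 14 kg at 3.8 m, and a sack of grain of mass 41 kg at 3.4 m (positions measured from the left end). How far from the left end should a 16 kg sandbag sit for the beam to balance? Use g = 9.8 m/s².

About the fulcrum (at 3 m from the left end):
Toolbox: 10 × 9.8 = 98 N down at 2 m → arm 1 m, τ = 98 × 1 = 98 N·m counterclockwise.
Crate: 14 × 9.8 = 137.2 N down at 3.8 m → arm 0.8 m, τ = 137.2 × 0.8 = 109.8 N·m clockwise.
Sack of grain: 41 × 9.8 = 401.8 N down at 3.4 m → arm 0.4 m, τ = 401.8 × 0.4 = 160.7 N·m clockwise.
Net moment of existing loads = 172.5 N·m clockwise.
The sandbag weighs 16 × 9.8 = 156.8 N and must supply an equal counterclockwise moment, so its lever arm about the fulcrum is 172.5 / 156.8 = 1.1 m.
That puts it at 3 − 1.1 = 1.9 m from the left end.

x ≈ 1.9 m from the left end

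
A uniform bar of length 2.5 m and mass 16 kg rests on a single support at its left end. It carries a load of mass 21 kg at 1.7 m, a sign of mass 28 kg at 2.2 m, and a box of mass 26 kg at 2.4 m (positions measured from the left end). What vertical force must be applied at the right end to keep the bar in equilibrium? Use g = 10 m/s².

F ≈ 719 N

Taking torques about the left end:
Beam weight: 16 × 10 = 160 N down at 1.25 m → arm 1.25 m, τ = 160 × 1.25 = 200 N·m clockwise.
Load: 21 × 10 = 210 N down at 1.7 m → arm 1.7 m, τ = 210 × 1.7 = 357 N·m clockwise.
Sign: 28 × 10 = 280 N down at 2.2 m → arm 2.2 m, τ = 280 × 2.2 = 616 N·m clockwise.
Box: 26 × 10 = 260 N down at 2.4 m → arm 2.4 m, τ = 260 × 2.4 = 624 N·m clockwise.
Net moment of the loads = 1797 N·m clockwise.
The upward force F acts at the right end, arm 2.5 m, giving F × 2.5 counterclockwise.
Balancing moments: F × 2.5 = 1797, giving F = 1797 / 2.5 = 719 N.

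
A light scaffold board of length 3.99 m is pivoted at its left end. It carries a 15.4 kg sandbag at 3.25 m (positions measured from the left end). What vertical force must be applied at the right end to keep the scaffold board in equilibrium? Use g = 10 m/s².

Sum moments about the left end (the unknown pivot reaction has zero arm there).
Sandbag: 15.4 × 10 = 154 N down at 3.25 m → arm 3.25 m, τ = 154 × 3.25 = 500.5 N·m clockwise.
Net moment of the loads = 500.5 N·m clockwise.
The upward force F acts at the right end, arm 3.99 m, giving F × 3.99 counterclockwise.
Setting net torque to zero: F × 3.99 = 500.5 → F = 500.5 / 3.99 = 125 N.

F ≈ 125 N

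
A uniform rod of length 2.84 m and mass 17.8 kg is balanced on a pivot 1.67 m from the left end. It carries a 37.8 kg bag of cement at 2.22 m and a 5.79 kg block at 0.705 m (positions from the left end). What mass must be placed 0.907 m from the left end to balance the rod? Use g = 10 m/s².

Taking torques about the pivot (at 1.67 m from the left end):
Beam weight: 17.8 × 10 = 178 N down at 1.42 m → arm 0.25 m, τ = 178 × 0.25 = 44.5 N·m counterclockwise.
Bag of cement: 37.8 × 10 = 378 N down at 2.22 m → arm 0.55 m, τ = 378 × 0.55 = 207.9 N·m clockwise.
Block: 5.79 × 10 = 57.9 N down at 0.705 m → arm 0.965 m, τ = 57.9 × 0.965 = 55.87 N·m counterclockwise.
Net moment of known loads = 107.5 N·m clockwise.
An unknown mass m at 0.907 m has arm 0.763 m; its moment is m·g·0.763 counterclockwise.
For rotational equilibrium, m × 10 × 0.763 = 107.5, so m = 107.5 / (10 × 0.763) = 14.1 kg.

m ≈ 14.1 kg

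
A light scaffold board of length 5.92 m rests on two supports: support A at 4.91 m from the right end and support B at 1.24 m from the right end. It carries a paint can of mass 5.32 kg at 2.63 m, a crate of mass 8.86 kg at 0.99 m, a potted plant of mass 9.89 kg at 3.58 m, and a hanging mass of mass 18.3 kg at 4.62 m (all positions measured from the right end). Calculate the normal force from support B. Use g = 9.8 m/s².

R_B ≈ 174 N

About support A:
Paint can: 5.32 × 9.8 = 52.14 N down at 2.63 m → arm 2.28 m, τ = 52.14 × 2.28 = 118.9 N·m clockwise.
Crate: 8.86 × 9.8 = 86.83 N down at 0.99 m → arm 3.92 m, τ = 86.83 × 3.92 = 340.4 N·m clockwise.
Potted plant: 9.89 × 9.8 = 96.92 N down at 3.58 m → arm 1.33 m, τ = 96.92 × 1.33 = 128.9 N·m clockwise.
Hanging mass: 18.3 × 9.8 = 179.3 N down at 4.62 m → arm 0.29 m, τ = 179.3 × 0.29 = 52 N·m clockwise.
Net load moment about support A = 640.2 N·m clockwise.
Reaction R at support B is upward at 1.24 m, arm 3.67 m → moment R × 3.67 counterclockwise.
For rotational equilibrium, R × 3.67 = 640.2, so R = 174 N.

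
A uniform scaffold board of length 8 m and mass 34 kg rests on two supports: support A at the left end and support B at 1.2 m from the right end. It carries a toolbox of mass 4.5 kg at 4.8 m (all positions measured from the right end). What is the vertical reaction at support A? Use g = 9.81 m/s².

R_A ≈ 161 N

Sum moments about support B (its reaction then has zero moment arm).
Beam weight: 34 × 9.81 = 333.5 N down at 4 m → arm 2.8 m, τ = 333.5 × 2.8 = 933.8 N·m counterclockwise.
Toolbox: 4.5 × 9.81 = 44.15 N down at 4.8 m → arm 3.6 m, τ = 44.15 × 3.6 = 158.9 N·m counterclockwise.
Net load moment about support B = 1093 N·m counterclockwise.
Reaction R at support A is upward at 8 m, arm 6.8 m → moment R × 6.8 clockwise.
Στ = 0 ⇒ R × 6.8 = 1093 ⇒ R = 161 N.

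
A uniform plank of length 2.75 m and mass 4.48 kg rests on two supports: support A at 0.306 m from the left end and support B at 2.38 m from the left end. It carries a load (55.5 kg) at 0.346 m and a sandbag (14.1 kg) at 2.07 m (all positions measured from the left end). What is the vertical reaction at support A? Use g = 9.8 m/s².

R_A ≈ 575 N

About support B:
Beam weight: 4.48 × 9.8 = 43.9 N down at 1.375 m → arm 1.005 m, τ = 43.9 × 1.005 = 44.12 N·m counterclockwise.
Load: 55.5 × 9.8 = 543.9 N down at 0.346 m → arm 2.034 m, τ = 543.9 × 2.034 = 1106 N·m counterclockwise.
Sandbag: 14.1 × 9.8 = 138.2 N down at 2.07 m → arm 0.31 m, τ = 138.2 × 0.31 = 42.84 N·m counterclockwise.
Net load moment about support B = 1193 N·m counterclockwise.
Reaction R at support A is upward at 0.306 m, arm 2.074 m → moment R × 2.074 clockwise.
Balancing moments: R × 2.074 = 1193, giving R = 575 N.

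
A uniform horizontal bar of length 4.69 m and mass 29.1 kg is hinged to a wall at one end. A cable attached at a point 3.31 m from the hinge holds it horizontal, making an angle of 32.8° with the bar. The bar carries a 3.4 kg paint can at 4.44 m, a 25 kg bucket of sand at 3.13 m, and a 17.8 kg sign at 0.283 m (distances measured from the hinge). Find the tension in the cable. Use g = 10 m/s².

T ≈ 929 N

Choose the hinge as the axis so the unknown hinge reaction has zero arm there.
Beam weight: 29.1 × 10 = 291 N down at 2.345 m → arm 2.345 m, τ = 291 × 2.345 = 682.4 N·m clockwise.
Paint can: 3.4 × 10 = 34 N down at 4.44 m → arm 4.44 m, τ = 34 × 4.44 = 151 N·m clockwise.
Bucket of sand: 25 × 10 = 250 N down at 3.13 m → arm 3.13 m, τ = 250 × 3.13 = 782.5 N·m clockwise.
Sign: 17.8 × 10 = 178 N down at 0.283 m → arm 0.283 m, τ = 178 × 0.283 = 50.37 N·m clockwise.
Total clockwise load moment = 1666 N·m.
The cable tension T acts at 3.31 m; only its component perpendicular to the bar, T sinθ, produces torque. sin 32.8° = 0.5417.
For rotational equilibrium, T × 3.31 × 0.5417 = 1666, so T = 1666 / 1.793 = 929 N.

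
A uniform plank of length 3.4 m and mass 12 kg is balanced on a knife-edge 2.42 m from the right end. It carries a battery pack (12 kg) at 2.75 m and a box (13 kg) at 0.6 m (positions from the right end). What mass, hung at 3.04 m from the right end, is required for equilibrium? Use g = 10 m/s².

m ≈ 45.7 kg

Take moments about the knife-edge (at 2.42 m from the right end).
Beam weight: 12 × 10 = 120 N down at 1.7 m → arm 0.72 m, τ = 120 × 0.72 = 86.4 N·m clockwise.
Battery pack: 12 × 10 = 120 N down at 2.75 m → arm 0.33 m, τ = 120 × 0.33 = 39.6 N·m counterclockwise.
Box: 13 × 10 = 130 N down at 0.6 m → arm 1.82 m, τ = 130 × 1.82 = 236.6 N·m clockwise.
Net moment of known loads = 283.4 N·m clockwise.
An unknown mass m at 3.04 m has arm 0.62 m; its moment is m·g·0.62 counterclockwise.
Setting net torque to zero: m × 10 × 0.62 = 283.4 → m = 283.4 / (10 × 0.62) = 45.7 kg.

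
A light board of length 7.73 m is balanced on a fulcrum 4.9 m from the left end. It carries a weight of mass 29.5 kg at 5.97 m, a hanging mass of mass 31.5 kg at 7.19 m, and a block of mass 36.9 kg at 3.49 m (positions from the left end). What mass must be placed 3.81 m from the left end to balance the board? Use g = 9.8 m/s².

m ≈ 47.4 kg

About the fulcrum (at 4.9 m from the left end):
Weight: 29.5 × 9.8 = 289.1 N down at 5.97 m → arm 1.07 m, τ = 289.1 × 1.07 = 309.3 N·m clockwise.
Hanging mass: 31.5 × 9.8 = 308.7 N down at 7.19 m → arm 2.29 m, τ = 308.7 × 2.29 = 706.9 N·m clockwise.
Block: 36.9 × 9.8 = 361.6 N down at 3.49 m → arm 1.41 m, τ = 361.6 × 1.41 = 509.9 N·m counterclockwise.
Net moment of known loads = 506.3 N·m clockwise.
An unknown mass m at 3.81 m has arm 1.09 m; its moment is m·g·1.09 counterclockwise.
For rotational equilibrium, m × 9.8 × 1.09 = 506.3, so m = 506.3 / (9.8 × 1.09) = 47.4 kg.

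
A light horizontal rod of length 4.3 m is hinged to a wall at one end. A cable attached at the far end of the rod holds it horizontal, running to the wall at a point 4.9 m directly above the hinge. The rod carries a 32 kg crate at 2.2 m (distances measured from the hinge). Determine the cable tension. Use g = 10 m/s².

T ≈ 218 N

Take moments about the hinge.
Crate: 32 × 10 = 320 N down at 2.2 m → arm 2.2 m, τ = 320 × 2.2 = 704 N·m clockwise.
Total clockwise load moment = 704 N·m.
The cable tension T acts at 4.3 m; only its component perpendicular to the rod, T sinθ, produces torque. sinθ = h/√(h²+d²) = 4.9/√(4.9²+4.3²) = 0.7516.
Στ = 0 ⇒ T × 4.3 × 0.7516 = 704 ⇒ T = 704 / 3.232 = 218 N.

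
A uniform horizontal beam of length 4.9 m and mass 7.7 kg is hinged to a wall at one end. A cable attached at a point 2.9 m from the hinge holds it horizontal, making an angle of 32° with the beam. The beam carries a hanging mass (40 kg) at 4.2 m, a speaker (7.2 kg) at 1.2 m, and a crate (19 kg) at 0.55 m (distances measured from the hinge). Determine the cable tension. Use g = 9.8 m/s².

T ≈ 1310 N

Take moments about the hinge.
Beam weight: 7.7 × 9.8 = 75.46 N down at 2.45 m → arm 2.45 m, τ = 75.46 × 2.45 = 184.9 N·m clockwise.
Hanging mass: 40 × 9.8 = 392 N down at 4.2 m → arm 4.2 m, τ = 392 × 4.2 = 1646 N·m clockwise.
Speaker: 7.2 × 9.8 = 70.56 N down at 1.2 m → arm 1.2 m, τ = 70.56 × 1.2 = 84.67 N·m clockwise.
Crate: 19 × 9.8 = 186.2 N down at 0.55 m → arm 0.55 m, τ = 186.2 × 0.55 = 102.4 N·m clockwise.
Total clockwise load moment = 2018 N·m.
The cable tension T acts at 2.9 m; only its component perpendicular to the beam, T sinθ, produces torque. sin 32° = 0.5299.
Στ = 0 ⇒ T × 2.9 × 0.5299 = 2018 ⇒ T = 2018 / 1.537 = 1310 N.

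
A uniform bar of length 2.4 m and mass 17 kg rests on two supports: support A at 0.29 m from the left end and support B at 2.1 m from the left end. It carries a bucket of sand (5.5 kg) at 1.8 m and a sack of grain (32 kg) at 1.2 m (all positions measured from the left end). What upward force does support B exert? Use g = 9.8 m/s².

R_B ≈ 286 N

Taking torques about support A:
Beam weight: 17 × 9.8 = 166.6 N down at 1.2 m → arm 0.91 m, τ = 166.6 × 0.91 = 151.6 N·m clockwise.
Bucket of sand: 5.5 × 9.8 = 53.9 N down at 1.8 m → arm 1.51 m, τ = 53.9 × 1.51 = 81.39 N·m clockwise.
Sack of grain: 32 × 9.8 = 313.6 N down at 1.2 m → arm 0.91 m, τ = 313.6 × 0.91 = 285.4 N·m clockwise.
Net load moment about support A = 518.4 N·m clockwise.
Reaction R at support B is upward at 2.1 m, arm 1.81 m → moment R × 1.81 counterclockwise.
Setting net torque to zero: R × 1.81 = 518.4 → R = 286 N.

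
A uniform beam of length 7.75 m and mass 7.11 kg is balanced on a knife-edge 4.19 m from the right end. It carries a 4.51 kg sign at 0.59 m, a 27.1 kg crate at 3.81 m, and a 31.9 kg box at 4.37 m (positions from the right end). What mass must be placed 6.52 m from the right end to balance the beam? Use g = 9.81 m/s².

About the knife-edge (at 4.19 m from the right end):
Beam weight: 7.11 × 9.81 = 69.75 N down at 3.875 m → arm 0.315 m, τ = 69.75 × 0.315 = 21.97 N·m clockwise.
Sign: 4.51 × 9.81 = 44.24 N down at 0.59 m → arm 3.6 m, τ = 44.24 × 3.6 = 159.3 N·m clockwise.
Crate: 27.1 × 9.81 = 265.9 N down at 3.81 m → arm 0.38 m, τ = 265.9 × 0.38 = 101 N·m clockwise.
Box: 31.9 × 9.81 = 312.9 N down at 4.37 m → arm 0.18 m, τ = 312.9 × 0.18 = 56.32 N·m counterclockwise.
Net moment of known loads = 225.9 N·m clockwise.
An unknown mass m at 6.52 m has arm 2.33 m; its moment is m·g·2.33 counterclockwise.
Setting net torque to zero: m × 9.81 × 2.33 = 225.9 → m = 225.9 / (9.81 × 2.33) = 9.88 kg.

m ≈ 9.88 kg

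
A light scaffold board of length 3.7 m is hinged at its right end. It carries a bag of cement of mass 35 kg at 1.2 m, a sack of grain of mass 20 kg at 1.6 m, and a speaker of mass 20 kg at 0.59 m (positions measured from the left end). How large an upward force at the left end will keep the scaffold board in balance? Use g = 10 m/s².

F ≈ 518 N

Choose the right end as the axis so the unknown pivot reaction has zero arm there.
Bag of cement: 35 × 10 = 350 N down at 1.2 m → arm 2.5 m, τ = 350 × 2.5 = 875 N·m counterclockwise.
Sack of grain: 20 × 10 = 200 N down at 1.6 m → arm 2.1 m, τ = 200 × 2.1 = 420 N·m counterclockwise.
Speaker: 20 × 10 = 200 N down at 0.59 m → arm 3.11 m, τ = 200 × 3.11 = 622 N·m counterclockwise.
Net moment of the loads = 1917 N·m counterclockwise.
The upward force F acts at the left end, arm 3.7 m, giving F × 3.7 clockwise.
Στ = 0 ⇒ F × 3.7 = 1917 ⇒ F = 1917 / 3.7 = 518 N.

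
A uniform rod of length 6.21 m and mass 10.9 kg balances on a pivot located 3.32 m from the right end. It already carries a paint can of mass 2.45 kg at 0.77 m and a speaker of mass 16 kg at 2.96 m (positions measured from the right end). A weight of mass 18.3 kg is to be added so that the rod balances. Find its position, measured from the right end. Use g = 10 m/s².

x ≈ 4.1 m from the right end

Take moments about the pivot (at 3.32 m from the right end).
Beam weight: 10.9 × 10 = 109 N down at 3.105 m → arm 0.215 m, τ = 109 × 0.215 = 23.43 N·m clockwise.
Paint can: 2.45 × 10 = 24.5 N down at 0.77 m → arm 2.55 m, τ = 24.5 × 2.55 = 62.47 N·m clockwise.
Speaker: 16 × 10 = 160 N down at 2.96 m → arm 0.36 m, τ = 160 × 0.36 = 57.6 N·m clockwise.
Net moment of existing loads = 143.5 N·m clockwise.
The weight weighs 18.3 × 10 = 183 N and must supply an equal counterclockwise moment, so its lever arm about the pivot is 143.5 / 183 = 0.784 m.
That puts it at 3.32 + 0.784 = 4.1 m from the right end.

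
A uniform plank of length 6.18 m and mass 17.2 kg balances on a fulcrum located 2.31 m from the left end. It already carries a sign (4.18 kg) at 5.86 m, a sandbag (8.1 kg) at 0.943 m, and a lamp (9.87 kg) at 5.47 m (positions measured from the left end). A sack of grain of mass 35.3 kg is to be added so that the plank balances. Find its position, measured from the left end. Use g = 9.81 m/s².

About the fulcrum (at 2.31 m from the left end):
Beam weight: 17.2 × 9.81 = 168.7 N down at 3.09 m → arm 0.78 m, τ = 168.7 × 0.78 = 131.6 N·m clockwise.
Sign: 4.18 × 9.81 = 41.01 N down at 5.86 m → arm 3.55 m, τ = 41.01 × 3.55 = 145.6 N·m clockwise.
Sandbag: 8.1 × 9.81 = 79.46 N down at 0.943 m → arm 1.367 m, τ = 79.46 × 1.367 = 108.6 N·m counterclockwise.
Lamp: 9.87 × 9.81 = 96.82 N down at 5.47 m → arm 3.16 m, τ = 96.82 × 3.16 = 306 N·m clockwise.
Net moment of existing loads = 474.6 N·m clockwise.
The sack of grain weighs 35.3 × 9.81 = 346.3 N and must supply an equal counterclockwise moment, so its lever arm about the fulcrum is 474.6 / 346.3 = 1.37 m.
That puts it at 2.31 − 1.37 = 0.94 m from the left end.

x ≈ 0.94 m from the left end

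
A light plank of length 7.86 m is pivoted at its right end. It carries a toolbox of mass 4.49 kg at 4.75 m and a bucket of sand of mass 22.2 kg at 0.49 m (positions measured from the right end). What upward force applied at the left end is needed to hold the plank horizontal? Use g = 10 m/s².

F ≈ 41 N

Choose the right end as the axis so the unknown pivot reaction has zero arm there.
Toolbox: 4.49 × 10 = 44.9 N down at 4.75 m → arm 4.75 m, τ = 44.9 × 4.75 = 213.3 N·m counterclockwise.
Bucket of sand: 22.2 × 10 = 222 N down at 0.49 m → arm 0.49 m, τ = 222 × 0.49 = 108.8 N·m counterclockwise.
Net moment of the loads = 322.1 N·m counterclockwise.
The upward force F acts at the left end, arm 7.86 m, giving F × 7.86 clockwise.
For rotational equilibrium, F × 7.86 = 322.1, so F = 322.1 / 7.86 = 41 N.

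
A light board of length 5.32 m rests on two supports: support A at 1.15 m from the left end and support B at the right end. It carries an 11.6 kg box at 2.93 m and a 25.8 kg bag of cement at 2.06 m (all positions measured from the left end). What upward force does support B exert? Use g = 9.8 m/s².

R_B ≈ 104 N

Sum moments about support A (its reaction then has zero moment arm).
Box: 11.6 × 9.8 = 113.7 N down at 2.93 m → arm 1.78 m, τ = 113.7 × 1.78 = 202.4 N·m clockwise.
Bag of cement: 25.8 × 9.8 = 252.8 N down at 2.06 m → arm 0.91 m, τ = 252.8 × 0.91 = 230 N·m clockwise.
Net load moment about support A = 432.4 N·m clockwise.
Reaction R at support B is upward at 5.32 m, arm 4.17 m → moment R × 4.17 counterclockwise.
For rotational equilibrium, R × 4.17 = 432.4, so R = 104 N.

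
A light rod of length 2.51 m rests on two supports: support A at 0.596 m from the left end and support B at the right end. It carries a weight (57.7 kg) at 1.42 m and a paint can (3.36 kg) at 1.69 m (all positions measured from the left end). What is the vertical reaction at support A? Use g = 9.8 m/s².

R_A ≈ 336 N

Take moments about support B.
Weight: 57.7 × 9.8 = 565.5 N down at 1.42 m → arm 1.09 m, τ = 565.5 × 1.09 = 616.4 N·m counterclockwise.
Paint can: 3.36 × 9.8 = 32.93 N down at 1.69 m → arm 0.82 m, τ = 32.93 × 0.82 = 27 N·m counterclockwise.
Net load moment about support B = 643.4 N·m counterclockwise.
Reaction R at support A is upward at 0.596 m, arm 1.914 m → moment R × 1.914 clockwise.
Setting net torque to zero: R × 1.914 = 643.4 → R = 336 N.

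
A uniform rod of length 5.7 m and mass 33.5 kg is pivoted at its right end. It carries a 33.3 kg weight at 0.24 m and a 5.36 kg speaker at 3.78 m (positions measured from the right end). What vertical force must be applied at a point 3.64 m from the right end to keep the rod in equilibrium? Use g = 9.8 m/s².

Taking torques about the right end:
Beam weight: 33.5 × 9.8 = 328.3 N down at 2.85 m → arm 2.85 m, τ = 328.3 × 2.85 = 935.7 N·m counterclockwise.
Weight: 33.3 × 9.8 = 326.3 N down at 0.24 m → arm 0.24 m, τ = 326.3 × 0.24 = 78.31 N·m counterclockwise.
Speaker: 5.36 × 9.8 = 52.53 N down at 3.78 m → arm 3.78 m, τ = 52.53 × 3.78 = 198.6 N·m counterclockwise.
Net moment of the loads = 1213 N·m counterclockwise.
The upward force F acts at a point 3.64 m from the right end, arm 3.64 m, giving F × 3.64 clockwise.
Στ = 0 ⇒ F × 3.64 = 1213 ⇒ F = 1213 / 3.64 = 333 N.

F ≈ 333 N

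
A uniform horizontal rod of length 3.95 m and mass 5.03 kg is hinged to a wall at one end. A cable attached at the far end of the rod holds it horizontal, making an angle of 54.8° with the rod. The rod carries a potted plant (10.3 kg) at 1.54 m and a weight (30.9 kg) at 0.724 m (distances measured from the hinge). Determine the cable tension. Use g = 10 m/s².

T ≈ 149 N

Sum moments about the hinge (the unknown hinge reaction has zero arm there).
Beam weight: 5.03 × 10 = 50.3 N down at 1.975 m → arm 1.975 m, τ = 50.3 × 1.975 = 99.34 N·m clockwise.
Potted plant: 10.3 × 10 = 103 N down at 1.54 m → arm 1.54 m, τ = 103 × 1.54 = 158.6 N·m clockwise.
Weight: 30.9 × 10 = 309 N down at 0.724 m → arm 0.724 m, τ = 309 × 0.724 = 223.7 N·m clockwise.
Total clockwise load moment = 481.6 N·m.
The cable tension T acts at 3.95 m; only its component perpendicular to the rod, T sinθ, produces torque. sin 54.8° = 0.8171.
For rotational equilibrium, T × 3.95 × 0.8171 = 481.6, so T = 481.6 / 3.228 = 149 N.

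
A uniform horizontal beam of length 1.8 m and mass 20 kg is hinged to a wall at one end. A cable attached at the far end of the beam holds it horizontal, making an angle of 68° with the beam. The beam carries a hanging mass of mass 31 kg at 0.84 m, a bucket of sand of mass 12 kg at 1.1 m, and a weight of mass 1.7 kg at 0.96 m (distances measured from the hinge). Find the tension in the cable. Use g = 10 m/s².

T ≈ 353 N

Choose the hinge as the axis so the unknown hinge reaction has zero arm there.
Beam weight: 20 × 10 = 200 N down at 0.9 m → arm 0.9 m, τ = 200 × 0.9 = 180 N·m clockwise.
Hanging mass: 31 × 10 = 310 N down at 0.84 m → arm 0.84 m, τ = 310 × 0.84 = 260.4 N·m clockwise.
Bucket of sand: 12 × 10 = 120 N down at 1.1 m → arm 1.1 m, τ = 120 × 1.1 = 132 N·m clockwise.
Weight: 1.7 × 10 = 17 N down at 0.96 m → arm 0.96 m, τ = 17 × 0.96 = 16.32 N·m clockwise.
Total clockwise load moment = 588.7 N·m.
The cable tension T acts at 1.8 m; only its component perpendicular to the beam, T sinθ, produces torque. sin 68° = 0.9272.
Balancing moments: T × 1.8 × 0.9272 = 588.7, giving T = 588.7 / 1.669 = 353 N.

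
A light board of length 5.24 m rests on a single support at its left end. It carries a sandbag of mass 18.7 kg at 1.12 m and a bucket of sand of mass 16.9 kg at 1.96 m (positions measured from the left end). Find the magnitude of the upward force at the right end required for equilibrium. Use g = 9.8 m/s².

F ≈ 101 N

About the left end:
Sandbag: 18.7 × 9.8 = 183.3 N down at 1.12 m → arm 1.12 m, τ = 183.3 × 1.12 = 205.3 N·m clockwise.
Bucket of sand: 16.9 × 9.8 = 165.6 N down at 1.96 m → arm 1.96 m, τ = 165.6 × 1.96 = 324.6 N·m clockwise.
Net moment of the loads = 529.9 N·m clockwise.
The upward force F acts at the right end, arm 5.24 m, giving F × 5.24 counterclockwise.
Setting net torque to zero: F × 5.24 = 529.9 → F = 529.9 / 5.24 = 101 N.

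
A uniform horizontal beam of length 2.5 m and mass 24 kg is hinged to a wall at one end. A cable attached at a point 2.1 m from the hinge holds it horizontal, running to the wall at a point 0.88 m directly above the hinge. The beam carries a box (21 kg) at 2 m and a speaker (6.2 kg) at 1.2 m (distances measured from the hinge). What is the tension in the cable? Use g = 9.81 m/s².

Taking torques about the hinge:
Beam weight: 24 × 9.81 = 235.4 N down at 1.25 m → arm 1.25 m, τ = 235.4 × 1.25 = 294.2 N·m clockwise.
Box: 21 × 9.81 = 206 N down at 2 m → arm 2 m, τ = 206 × 2 = 412 N·m clockwise.
Speaker: 6.2 × 9.81 = 60.82 N down at 1.2 m → arm 1.2 m, τ = 60.82 × 1.2 = 72.98 N·m clockwise.
Total clockwise load moment = 779.2 N·m.
The cable tension T acts at 2.1 m; only its component perpendicular to the beam, T sinθ, produces torque. sinθ = h/√(h²+d²) = 0.88/√(0.88²+2.1²) = 0.3865.
For rotational equilibrium, T × 2.1 × 0.3865 = 779.2, so T = 779.2 / 0.8117 = 960 N.

T ≈ 960 N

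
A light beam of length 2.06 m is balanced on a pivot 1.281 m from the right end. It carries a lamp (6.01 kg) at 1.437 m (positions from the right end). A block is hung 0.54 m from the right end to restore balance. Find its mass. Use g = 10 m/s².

Taking torques about the pivot (at 1.281 m from the right end):
Lamp: 6.01 × 10 = 60.1 N down at 1.437 m → arm 0.156 m, τ = 60.1 × 0.156 = 9.376 N·m counterclockwise.
Net moment of known loads = 9.376 N·m counterclockwise.
An unknown mass m at 0.54 m has arm 0.741 m; its moment is m·g·0.741 clockwise.
Setting net torque to zero: m × 10 × 0.741 = 9.376 → m = 9.376 / (10 × 0.741) = 1.27 kg.

m ≈ 1.27 kg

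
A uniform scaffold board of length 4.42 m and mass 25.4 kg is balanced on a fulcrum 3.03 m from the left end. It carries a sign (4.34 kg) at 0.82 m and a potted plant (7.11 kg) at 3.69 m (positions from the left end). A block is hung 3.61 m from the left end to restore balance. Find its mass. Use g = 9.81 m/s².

m ≈ 44.4 kg

Sum moments about the fulcrum (at 3.03 m from the left end) (the support reaction has zero arm there).
Beam weight: 25.4 × 9.81 = 249.2 N down at 2.21 m → arm 0.82 m, τ = 249.2 × 0.82 = 204.3 N·m counterclockwise.
Sign: 4.34 × 9.81 = 42.58 N down at 0.82 m → arm 2.21 m, τ = 42.58 × 2.21 = 94.1 N·m counterclockwise.
Potted plant: 7.11 × 9.81 = 69.75 N down at 3.69 m → arm 0.66 m, τ = 69.75 × 0.66 = 46.04 N·m clockwise.
Net moment of known loads = 252.4 N·m counterclockwise.
An unknown mass m at 3.61 m has arm 0.58 m; its moment is m·g·0.58 clockwise.
For rotational equilibrium, m × 9.81 × 0.58 = 252.4, so m = 252.4 / (9.81 × 0.58) = 44.4 kg.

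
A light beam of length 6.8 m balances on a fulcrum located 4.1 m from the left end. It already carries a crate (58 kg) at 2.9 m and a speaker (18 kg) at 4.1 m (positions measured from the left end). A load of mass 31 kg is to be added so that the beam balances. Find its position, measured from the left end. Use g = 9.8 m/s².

Take moments about the fulcrum (at 4.1 m from the left end).
Crate: 58 × 9.8 = 568.4 N down at 2.9 m → arm 1.2 m, τ = 568.4 × 1.2 = 682.1 N·m counterclockwise.
Speaker: acts at the fulcrum, moment arm 0 → no torque.
Net moment of existing loads = 682.1 N·m counterclockwise.
The load weighs 31 × 9.8 = 303.8 N and must supply an equal clockwise moment, so its lever arm about the fulcrum is 682.1 / 303.8 = 2.25 m.
That puts it at 4.1 + 2.25 = 6.35 m from the left end.

x ≈ 6.35 m from the left end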